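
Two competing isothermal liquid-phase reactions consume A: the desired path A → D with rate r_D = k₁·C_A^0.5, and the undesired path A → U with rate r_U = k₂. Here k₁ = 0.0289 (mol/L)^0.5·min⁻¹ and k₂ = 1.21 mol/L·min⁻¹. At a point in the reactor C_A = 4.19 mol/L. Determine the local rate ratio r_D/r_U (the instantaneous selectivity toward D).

0.0489

S_{D/U} = r_D/r_U = (k₁·C_A^0.5)/(k₂) = (k₁/k₂)·C_A^0.5.
= (0.0289×4.190^0.5) / (1.21) = 0.05916/1.210 = 0.0489.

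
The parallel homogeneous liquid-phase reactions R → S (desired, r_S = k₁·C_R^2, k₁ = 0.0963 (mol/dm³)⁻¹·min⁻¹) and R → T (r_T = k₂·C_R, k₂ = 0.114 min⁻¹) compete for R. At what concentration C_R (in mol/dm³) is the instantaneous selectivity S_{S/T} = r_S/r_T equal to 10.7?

S_{S/T} = (k₁/k₂)·C_R ⇒ C_R = S·k₂/k₁.
= 10.7×0.114/0.0963 = 12.7 mol/dm³.

12.7 mol/dm³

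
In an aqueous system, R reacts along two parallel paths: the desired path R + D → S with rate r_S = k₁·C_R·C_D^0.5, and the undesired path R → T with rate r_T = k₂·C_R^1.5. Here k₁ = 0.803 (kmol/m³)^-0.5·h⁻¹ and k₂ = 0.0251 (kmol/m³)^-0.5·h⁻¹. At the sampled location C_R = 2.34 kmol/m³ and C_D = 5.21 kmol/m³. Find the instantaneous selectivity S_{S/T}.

47.7

S_{S/T} = r_S/r_T = (k₁·C_R·C_D^0.5)/(k₂·C_R^1.5) = (k₁/k₂)·C_R^-0.5·C_D^0.5.
= (0.803×2.340×5.210^0.5) / (0.0251×2.340^1.5) = 4.289/0.08985 = 47.7.
The undesired path is higher order in R, so low C_R (CSTR or dilute feed) favours S.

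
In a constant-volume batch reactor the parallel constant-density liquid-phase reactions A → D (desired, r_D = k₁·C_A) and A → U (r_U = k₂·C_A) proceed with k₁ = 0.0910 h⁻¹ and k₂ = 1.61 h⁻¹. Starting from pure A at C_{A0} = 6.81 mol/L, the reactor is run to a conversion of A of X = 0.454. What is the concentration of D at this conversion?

0.165 mol/L

C_A = C_{A0}(1−X) = 3.718 mol/L.
Both paths are first order in A, so the instantaneous fraction to D is constant: dC_D/d(−C_A) = k₁/(k₁+k₂) = 0.05350.
C_D = 0.05350·(C_{A0}−C_A) = 0.05350×3.092 = 0.165 mol/L.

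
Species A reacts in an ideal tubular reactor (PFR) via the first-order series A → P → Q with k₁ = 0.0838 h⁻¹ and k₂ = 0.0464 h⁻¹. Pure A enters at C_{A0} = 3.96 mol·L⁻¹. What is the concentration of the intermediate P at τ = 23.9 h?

1.73 mol·L⁻¹

Solving the coupled first-order balances gives C_P(τ) = [k₁/(k₂−k₁)]·C_{A0}·(e^(−k₁τ) − e^(−k₂τ)).
e^(−k₁τ) = e^(−0.0838×23.9) = e^(−2.003) = 0.1350; e^(−k₂τ) = e^(−1.109) = 0.3299.
C_P = 0.0838×3.96/(0.0464−0.0838) × (0.1350−0.3299) = (-8.873)×(-0.1949) = 1.730 mol·L⁻¹.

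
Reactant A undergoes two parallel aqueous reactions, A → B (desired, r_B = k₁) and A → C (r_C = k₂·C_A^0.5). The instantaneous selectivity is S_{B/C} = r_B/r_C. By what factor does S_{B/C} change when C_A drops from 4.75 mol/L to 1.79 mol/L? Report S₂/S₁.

1.63

S_{B/C} = (k₁/k₂)·C_A^-0.5, so S₂/S₁ = (C_{A,2}/C_{A,1})^-0.5.
= (1.79/4.75)^(-0.5) = (0.3768)^(-0.5) = 1.63.
Selectivity toward B rises as C_A falls — low-concentration operation is favoured.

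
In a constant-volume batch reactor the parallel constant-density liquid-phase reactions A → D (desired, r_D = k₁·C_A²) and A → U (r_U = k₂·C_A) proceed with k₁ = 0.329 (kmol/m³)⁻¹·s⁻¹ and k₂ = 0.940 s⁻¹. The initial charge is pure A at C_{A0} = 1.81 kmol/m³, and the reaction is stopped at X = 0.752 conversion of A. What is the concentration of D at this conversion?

C_A = C_{A0}(1−X) = 0.4489 kmol/m³.
Along a PFR/batch, dC_U/dC_A = −r_U/(r_D+r_U) = −k₂/(k₂+k₁·C_A).
Integrating from C_{A0} to C_A: C_U = (0.940/0.329)·ln[(0.940+0.329·1.81)/(0.940+0.329·0.449)] = 2.857·ln(1.535/1.088) = 0.9851 kmol/m³.
Then C_D = (C_{A0}−C_A) − C_U = 1.361 − 0.9851 = 0.3760 kmol/m³.

0.376 kmol/m³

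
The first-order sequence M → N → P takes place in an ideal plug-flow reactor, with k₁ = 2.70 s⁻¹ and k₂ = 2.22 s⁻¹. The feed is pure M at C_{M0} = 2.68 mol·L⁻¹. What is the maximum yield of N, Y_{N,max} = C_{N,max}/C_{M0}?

Evaluating C_N at τ_opt = ln(k₂/k₁)/(k₂−k₁) gives C_{N,max}/C_{M0} = (k₁/k₂)^[k₂/(k₂−k₁)].
= (2.70/2.22)^(2.22/(2.22−2.70)) = (1.216)^(-4.625) = 0.4044.

0.404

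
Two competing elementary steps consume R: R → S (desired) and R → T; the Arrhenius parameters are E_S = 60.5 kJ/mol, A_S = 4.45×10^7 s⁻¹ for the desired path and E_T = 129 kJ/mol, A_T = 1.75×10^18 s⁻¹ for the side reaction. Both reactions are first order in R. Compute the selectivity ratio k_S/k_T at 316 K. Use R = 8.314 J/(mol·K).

5.35

k_S/k_T = (A_S/A_T)·exp[−(E_S−E_T)/(RT)] = (A_S/A_T)·exp[(E_T−E_S)/(RT)].
(E_T−E_S)/(RT) = (129−60.5)×10³/(8.314×316) = 68500/2627 = 26.07.
k_S/k_T = (4.45×10^7/1.75×10^18)·exp(26.07) = 2.543×10^-11 × 2.106×10^11 = 5.35.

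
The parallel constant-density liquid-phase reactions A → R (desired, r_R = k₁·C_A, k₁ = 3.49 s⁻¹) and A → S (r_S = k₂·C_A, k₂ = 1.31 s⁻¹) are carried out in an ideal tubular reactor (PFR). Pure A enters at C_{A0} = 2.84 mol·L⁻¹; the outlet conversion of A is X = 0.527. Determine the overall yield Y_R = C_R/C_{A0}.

C_A = C_{A0}(1−X) = 1.343 mol·L⁻¹.
Both paths are first order in A, so the instantaneous fraction to R is constant: dC_R/d(−C_A) = k₁/(k₁+k₂) = 0.7271.
C_R = 0.7271·(C_{A0}−C_A) = 0.7271×1.497 = 1.09 mol·L⁻¹.
Y_R = C_R/C_{A0} = 1.088/2.84 = 0.383.

0.383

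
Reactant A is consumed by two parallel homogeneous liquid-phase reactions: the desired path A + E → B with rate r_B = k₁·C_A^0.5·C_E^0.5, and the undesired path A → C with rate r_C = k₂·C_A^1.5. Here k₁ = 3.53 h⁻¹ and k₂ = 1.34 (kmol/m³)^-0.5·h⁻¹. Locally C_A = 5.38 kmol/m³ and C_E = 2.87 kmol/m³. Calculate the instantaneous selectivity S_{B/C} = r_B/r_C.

S_{B/C} = r_B/r_C = (k₁·C_A^0.5·C_E^0.5)/(k₂·C_A^1.5) = (k₁/k₂)·C_A⁻¹·C_E^0.5.
= (3.53×5.380^0.5×2.870^0.5) / (1.34×5.380^1.5) = 13.87/16.72 = 0.830.

0.830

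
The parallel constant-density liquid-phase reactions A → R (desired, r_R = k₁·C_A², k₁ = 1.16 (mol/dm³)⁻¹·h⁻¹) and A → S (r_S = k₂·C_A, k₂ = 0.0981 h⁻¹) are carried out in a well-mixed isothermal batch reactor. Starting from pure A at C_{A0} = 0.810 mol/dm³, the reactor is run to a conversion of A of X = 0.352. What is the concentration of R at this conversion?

C_A = C_{A0}(1−X) = 0.5249 mol/dm³.
Along a PFR/batch, dC_S/dC_A = −r_S/(r_R+r_S) = −k₂/(k₂+k₁·C_A).
Integrating from C_{A0} to C_A: C_S = (0.0981/1.16)·ln[(0.0981+1.16·0.810)/(0.0981+1.16·0.525)] = 0.08457·ln(1.038/0.7070) = 0.03246 mol/dm³.
Then C_R = (C_{A0}−C_A) − C_S = 0.2851 − 0.03246 = 0.2527 mol/dm³.

0.253 mol/dm³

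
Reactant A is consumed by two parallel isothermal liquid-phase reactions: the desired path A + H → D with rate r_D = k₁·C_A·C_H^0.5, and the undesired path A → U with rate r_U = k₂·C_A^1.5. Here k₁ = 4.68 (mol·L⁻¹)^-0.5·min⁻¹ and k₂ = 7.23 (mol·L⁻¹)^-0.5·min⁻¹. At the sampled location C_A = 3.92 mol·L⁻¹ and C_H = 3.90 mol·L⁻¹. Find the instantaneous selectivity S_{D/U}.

0.646

S_{D/U} = r_D/r_U = (k₁·C_A·C_H^0.5)/(k₂·C_A^1.5) = (k₁/k₂)·C_A^-0.5·C_H^0.5.
= (4.68×3.920×3.900^0.5) / (7.23×3.920^1.5) = 36.23/56.11 = 0.646.
The undesired path is higher order in A, so low C_A (CSTR or dilute feed) favours D.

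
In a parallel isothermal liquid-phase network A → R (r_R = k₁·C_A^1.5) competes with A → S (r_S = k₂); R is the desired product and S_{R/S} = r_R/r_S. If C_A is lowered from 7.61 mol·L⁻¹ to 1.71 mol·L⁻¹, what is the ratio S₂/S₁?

0.107

S_{R/S} = (k₁/k₂)·C_A^1.5, so S₂/S₁ = (C_{A,2}/C_{A,1})^1.5.
= (1.71/7.61)^1.5 = (0.2247)^1.5 = 0.107.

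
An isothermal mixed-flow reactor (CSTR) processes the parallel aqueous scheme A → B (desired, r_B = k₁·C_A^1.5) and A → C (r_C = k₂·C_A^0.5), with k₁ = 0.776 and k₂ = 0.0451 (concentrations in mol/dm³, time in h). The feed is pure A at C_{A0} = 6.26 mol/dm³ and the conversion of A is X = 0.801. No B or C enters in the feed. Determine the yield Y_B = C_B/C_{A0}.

0.765

Exit C_A = C_{A0}(1−X) = 6.26×0.199 = 1.246 mol/dm³.
A CSTR operates uniformly at the exit composition, giving r_B = 1.079 and r_C = 0.05034 (each k·C_A^n at C_A = 1.246).
Fraction of consumed A going to B: r_B/(r_B+r_C) = 0.9554.
C_B = 0.9554·C_{A0}·X = 0.9554×6.26×0.801 = 4.79 mol/dm³; Y_B = C_B/C_{A0} = 0.765.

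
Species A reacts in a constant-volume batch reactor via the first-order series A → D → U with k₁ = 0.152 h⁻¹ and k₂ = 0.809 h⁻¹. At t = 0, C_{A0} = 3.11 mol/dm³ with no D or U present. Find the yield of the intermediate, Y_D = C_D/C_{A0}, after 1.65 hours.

The intermediate concentration in a first-order A→B→C sequence is C_D = k₁C_{A0}(e^(−k₁t) − e^(−k₂t))/(k₂−k₁).
e^(−k₁t) = e^(−0.152×1.65) = e^(−0.2508) = 0.7782; e^(−k₂t) = e^(−1.335) = 0.2632.
C_D = 0.152×3.11/(0.809−0.152) × (0.7782−0.2632) = 0.7195×0.5150 = 0.3705 mol/dm³.
Y_D = C_D/C_{A0} = 0.3705/3.11 = 0.119.

0.119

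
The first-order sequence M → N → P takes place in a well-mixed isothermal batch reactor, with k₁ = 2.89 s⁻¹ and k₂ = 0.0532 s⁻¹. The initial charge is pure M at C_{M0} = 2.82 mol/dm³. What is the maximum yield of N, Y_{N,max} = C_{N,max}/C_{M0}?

For a first-order series the maximum intermediate yield is C_{N,max}/C_{M0} = (k₁/k₂)^[k₂/(k₂−k₁)].
= (2.89/0.0532)^(0.0532/(0.0532−2.89)) = (54.32)^(-0.01875) = 0.9278.

0.928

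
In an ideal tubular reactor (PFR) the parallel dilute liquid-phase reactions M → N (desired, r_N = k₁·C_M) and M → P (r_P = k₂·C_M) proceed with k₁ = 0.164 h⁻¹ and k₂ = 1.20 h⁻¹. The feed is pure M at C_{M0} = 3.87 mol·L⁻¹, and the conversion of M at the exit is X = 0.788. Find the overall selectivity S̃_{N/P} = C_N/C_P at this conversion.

C_M = C_{M0}(1−X) = 0.8204 mol·L⁻¹.
Both paths are first order in M, so the instantaneous fraction to N is constant: dC_N/d(−C_M) = k₁/(k₁+k₂) = 0.1202.
C_N = 0.1202·(C_{M0}−C_M) = 0.1202×3.050 = 0.367 mol·L⁻¹.
C_P = (C_{M0}−C_M)−C_N = 2.683 mol·L⁻¹; S̃_{N/P} = 0.3667/2.683 = 0.137.

0.137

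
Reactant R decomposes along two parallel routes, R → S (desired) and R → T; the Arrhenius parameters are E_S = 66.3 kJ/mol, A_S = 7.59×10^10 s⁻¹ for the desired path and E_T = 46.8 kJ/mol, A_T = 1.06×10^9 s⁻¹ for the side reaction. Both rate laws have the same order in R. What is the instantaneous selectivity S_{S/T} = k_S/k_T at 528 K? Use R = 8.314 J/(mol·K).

With equal orders, S_{S/T} = k_S/k_T = (A_S/A_T)·exp[(E_T−E_S)/(RT)].
(E_T−E_S)/(RT) = (46.8−66.3)×10³/(8.314×528) = -19500/4390 = -4.442.
k_S/k_T = (7.59×10^10/1.06×10^9)·exp(-4.442) = 71.60 × 0.01177 = 0.843.
Since E_S > E_T, raising the temperature improves selectivity toward S.

0.843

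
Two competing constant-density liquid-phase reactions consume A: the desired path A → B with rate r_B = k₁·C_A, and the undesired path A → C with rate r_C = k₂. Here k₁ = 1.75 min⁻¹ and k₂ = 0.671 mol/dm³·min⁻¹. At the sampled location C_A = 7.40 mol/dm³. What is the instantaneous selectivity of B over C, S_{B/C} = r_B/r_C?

19.3

S_{B/C} = r_B/r_C = (k₁·C_A)/(k₂) = (k₁/k₂)·C_A.
= (1.75×7.400) / (0.671) = 12.95/0.6710 = 19.3.
Since the desired path is higher order in A, keeping C_A high (PFR or concentrated feed) favours B.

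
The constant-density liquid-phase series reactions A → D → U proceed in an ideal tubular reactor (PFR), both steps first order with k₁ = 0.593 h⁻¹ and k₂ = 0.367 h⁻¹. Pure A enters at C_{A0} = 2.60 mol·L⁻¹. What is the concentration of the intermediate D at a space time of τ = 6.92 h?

For first-order series with pure A initially, C_D(τ) = k₁C_{A0}/(k₂−k₁)·(e^(−k₁τ) − e^(−k₂τ)).
e^(−k₁τ) = e^(−0.593×6.92) = e^(−4.104) = 0.01651; e^(−k₂τ) = e^(−2.540) = 0.07889.
C_D = 0.593×2.60/(0.367−0.593) × (0.01651−0.07889) = (-6.822)×(-0.06238) = 0.4256 mol·L⁻¹.

0.426 mol·L⁻¹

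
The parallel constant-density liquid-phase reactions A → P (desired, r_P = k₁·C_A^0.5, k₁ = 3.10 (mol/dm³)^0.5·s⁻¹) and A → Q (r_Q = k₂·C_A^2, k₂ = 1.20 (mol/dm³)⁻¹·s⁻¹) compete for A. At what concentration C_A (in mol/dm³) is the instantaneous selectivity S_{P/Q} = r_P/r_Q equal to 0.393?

S_{P/Q} = (k₁/k₂)·C_A^-1.5 ⇒ C_A = (S·k₂/k₁)^(1/(-1.5)).
= (0.393×1.20/3.10)^(-0.6667) = (0.1521)^(-0.6667) = 3.51 mol/dm³.

3.51 mol/dm³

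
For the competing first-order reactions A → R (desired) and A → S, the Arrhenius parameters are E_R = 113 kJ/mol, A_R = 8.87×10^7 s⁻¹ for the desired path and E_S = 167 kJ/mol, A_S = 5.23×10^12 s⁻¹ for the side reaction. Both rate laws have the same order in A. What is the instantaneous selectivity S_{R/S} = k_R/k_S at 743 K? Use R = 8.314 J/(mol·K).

0.106

Since both paths have the same order in A, the concentration cancels and S_{R/S} = k_R/k_S = (A_R/A_S)·exp[(E_S−E_R)/(RT)].
(E_S−E_R)/(RT) = (167−113)×10³/(8.314×743) = 54000/6177 = 8.742.
k_R/k_S = (8.87×10^7/5.23×10^12)·exp(8.742) = 1.696×10^-5 × 6258 = 0.106.
Since E_R < E_S, lowering the temperature improves selectivity toward R.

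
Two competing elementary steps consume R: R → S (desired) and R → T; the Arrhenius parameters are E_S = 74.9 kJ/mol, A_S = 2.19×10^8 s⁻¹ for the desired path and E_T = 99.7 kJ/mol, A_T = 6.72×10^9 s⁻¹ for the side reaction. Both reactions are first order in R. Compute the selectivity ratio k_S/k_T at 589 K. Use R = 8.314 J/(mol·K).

Since both paths have the same order in R, the concentration cancels and S_{S/T} = k_S/k_T = (A_S/A_T)·exp[(E_T−E_S)/(RT)].
(E_T−E_S)/(RT) = (99.7−74.9)×10³/(8.314×589) = 24800/4897 = 5.064.
k_S/k_T = (2.19×10^8/6.72×10^9)·exp(5.064) = 0.03259 × 158.3 = 5.16.

5.16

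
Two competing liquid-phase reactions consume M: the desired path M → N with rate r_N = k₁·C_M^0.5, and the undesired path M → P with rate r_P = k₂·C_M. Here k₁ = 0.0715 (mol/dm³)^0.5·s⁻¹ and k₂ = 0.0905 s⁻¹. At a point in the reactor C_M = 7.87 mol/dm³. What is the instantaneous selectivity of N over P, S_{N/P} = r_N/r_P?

S_{N/P} = r_N/r_P = (k₁·C_M^0.5)/(k₂·C_M) = (k₁/k₂)·C_M^-0.5.
= (0.0715×7.870^0.5) / (0.0905×7.870) = 0.2006/0.7122 = 0.282.
The undesired path is higher order in M, so low C_M (CSTR or dilute feed) favours N.

0.282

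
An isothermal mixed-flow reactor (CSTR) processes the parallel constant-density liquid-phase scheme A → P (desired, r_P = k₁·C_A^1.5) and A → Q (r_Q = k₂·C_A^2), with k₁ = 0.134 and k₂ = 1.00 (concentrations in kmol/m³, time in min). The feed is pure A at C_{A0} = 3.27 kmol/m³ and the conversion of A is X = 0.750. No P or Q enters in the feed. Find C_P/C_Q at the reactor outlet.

0.148

Exit C_A = C_{A0}(1−X) = 3.27×0.250 = 0.8175 kmol/m³.
Rates in a CSTR are evaluated at the outlet concentration: r_P = 0.134×0.8175^1.5 = 0.09905, r_Q = 1.00×0.8175^2 = 0.6683.
Overall selectivity = C_P/C_Q = r_Pτ/(r_Qτ) = r_P/r_Q = 0.148.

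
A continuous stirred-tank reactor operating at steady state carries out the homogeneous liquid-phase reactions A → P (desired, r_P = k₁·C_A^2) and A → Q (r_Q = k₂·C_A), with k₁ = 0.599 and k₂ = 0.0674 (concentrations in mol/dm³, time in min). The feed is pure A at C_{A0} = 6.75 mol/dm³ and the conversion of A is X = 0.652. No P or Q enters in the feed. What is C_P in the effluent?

4.20 mol/dm³

Exit C_A = C_{A0}(1−X) = 6.75×0.348 = 2.349 mol/dm³.
In a CSTR the entire volume is at exit conditions, so r_P = 0.599×2.349^2 = 3.305 and r_Q = 0.0674×2.349 = 0.1583.
Fraction of consumed A going to P: r_P/(r_P+r_Q) = 0.9543.
C_P = 0.9543·C_{A0}·X = 0.9543×6.75×0.652 = 4.20 mol/dm³.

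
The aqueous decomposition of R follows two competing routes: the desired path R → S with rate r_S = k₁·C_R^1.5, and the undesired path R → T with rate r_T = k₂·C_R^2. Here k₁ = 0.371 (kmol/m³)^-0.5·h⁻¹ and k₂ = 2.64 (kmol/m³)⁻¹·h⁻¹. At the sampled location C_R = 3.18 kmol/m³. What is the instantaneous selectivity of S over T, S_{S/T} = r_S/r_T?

S_{S/T} = r_S/r_T = (k₁·C_R^1.5)/(k₂·C_R^2) = (k₁/k₂)·C_R^-0.5.
= (0.371×3.180^1.5) / (2.64×3.180^2) = 2.104/26.70 = 0.0788.

0.0788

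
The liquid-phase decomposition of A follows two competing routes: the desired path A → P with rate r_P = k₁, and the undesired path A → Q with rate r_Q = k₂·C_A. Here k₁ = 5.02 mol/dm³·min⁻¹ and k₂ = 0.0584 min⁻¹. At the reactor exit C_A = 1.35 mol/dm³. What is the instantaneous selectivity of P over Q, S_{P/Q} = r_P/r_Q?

S_{P/Q} = r_P/r_Q = (k₁)/(k₂·C_A) = (k₁/k₂)·C_A⁻¹.
= (5.02) / (0.0584×1.350) = 5.020/0.07884 = 63.7.
The undesired path is higher order in A, so low C_A (CSTR or dilute feed) favours P.

63.7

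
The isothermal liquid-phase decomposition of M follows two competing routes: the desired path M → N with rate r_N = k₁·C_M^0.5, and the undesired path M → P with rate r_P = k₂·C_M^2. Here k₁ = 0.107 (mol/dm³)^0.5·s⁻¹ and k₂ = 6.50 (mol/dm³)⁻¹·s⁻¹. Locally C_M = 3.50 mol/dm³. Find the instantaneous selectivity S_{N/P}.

0.00251

S_{N/P} = r_N/r_P = (k₁·C_M^0.5)/(k₂·C_M^2) = (k₁/k₂)·C_M^-1.5.
= (0.107×3.500^0.5) / (6.50×3.500^2) = 0.2002/79.62 = 0.00251.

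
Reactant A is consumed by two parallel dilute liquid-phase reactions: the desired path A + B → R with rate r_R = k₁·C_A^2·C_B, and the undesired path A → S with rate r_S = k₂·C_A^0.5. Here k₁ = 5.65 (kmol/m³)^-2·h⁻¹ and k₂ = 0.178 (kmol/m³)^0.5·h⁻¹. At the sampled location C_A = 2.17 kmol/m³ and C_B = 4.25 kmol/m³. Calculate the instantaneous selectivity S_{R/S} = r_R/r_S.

S_{R/S} = r_R/r_S = (k₁·C_A^2·C_B)/(k₂·C_A^0.5) = (k₁/k₂)·C_A^1.5·C_B.
= (5.65×2.170^2×4.250) / (0.178×2.170^0.5) = 113.1/0.2622 = 431.

431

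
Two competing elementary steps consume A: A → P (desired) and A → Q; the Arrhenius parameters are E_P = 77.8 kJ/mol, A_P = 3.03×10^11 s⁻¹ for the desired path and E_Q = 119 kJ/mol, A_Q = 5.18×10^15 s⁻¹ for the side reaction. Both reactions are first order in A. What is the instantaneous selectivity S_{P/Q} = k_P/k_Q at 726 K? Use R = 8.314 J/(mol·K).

0.0539

With equal orders, S_{P/Q} = k_P/k_Q = (A_P/A_Q)·exp[(E_Q−E_P)/(RT)].
(E_Q−E_P)/(RT) = (119−77.8)×10³/(8.314×726) = 41200/6036 = 6.826.
k_P/k_Q = (3.03×10^11/5.18×10^15)·exp(6.826) = 5.849×10^-5 × 921.3 = 0.0539.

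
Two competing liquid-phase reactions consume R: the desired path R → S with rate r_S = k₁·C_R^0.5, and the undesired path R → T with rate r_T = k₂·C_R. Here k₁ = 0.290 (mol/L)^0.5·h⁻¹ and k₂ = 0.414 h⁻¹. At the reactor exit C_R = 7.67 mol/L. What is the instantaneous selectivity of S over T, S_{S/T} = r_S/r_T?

S_{S/T} = r_S/r_T = (k₁·C_R^0.5)/(k₂·C_R) = (k₁/k₂)·C_R^-0.5.
= (0.290×7.670^0.5) / (0.414×7.670) = 0.8031/3.175 = 0.253.

0.253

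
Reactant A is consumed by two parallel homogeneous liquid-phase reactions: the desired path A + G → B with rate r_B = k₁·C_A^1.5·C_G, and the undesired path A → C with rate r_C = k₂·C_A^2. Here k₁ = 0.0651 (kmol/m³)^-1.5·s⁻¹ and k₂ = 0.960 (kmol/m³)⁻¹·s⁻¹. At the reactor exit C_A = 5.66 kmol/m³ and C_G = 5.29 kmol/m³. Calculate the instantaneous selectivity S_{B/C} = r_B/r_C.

S_{B/C} = r_B/r_C = (k₁·C_A^1.5·C_G)/(k₂·C_A^2) = (k₁/k₂)·C_A^-0.5·C_G.
= (0.0651×5.660^1.5×5.290) / (0.960×5.660^2) = 4.637/30.75 = 0.151.
The undesired path is higher order in A, so low C_A (CSTR or dilute feed) favours B.

0.151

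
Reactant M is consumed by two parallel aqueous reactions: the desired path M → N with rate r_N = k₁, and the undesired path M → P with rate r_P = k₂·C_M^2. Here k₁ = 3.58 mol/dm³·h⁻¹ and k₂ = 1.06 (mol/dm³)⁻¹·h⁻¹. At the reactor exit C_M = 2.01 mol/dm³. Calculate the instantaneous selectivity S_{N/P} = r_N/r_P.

0.836

S_{N/P} = r_N/r_P = (k₁)/(k₂·C_M^2) = (k₁/k₂)·C_M^-2.
= (3.58) / (1.06×2.010^2) = 3.580/4.283 = 0.836.
The undesired path is higher order in M, so low C_M (CSTR or dilute feed) favours N.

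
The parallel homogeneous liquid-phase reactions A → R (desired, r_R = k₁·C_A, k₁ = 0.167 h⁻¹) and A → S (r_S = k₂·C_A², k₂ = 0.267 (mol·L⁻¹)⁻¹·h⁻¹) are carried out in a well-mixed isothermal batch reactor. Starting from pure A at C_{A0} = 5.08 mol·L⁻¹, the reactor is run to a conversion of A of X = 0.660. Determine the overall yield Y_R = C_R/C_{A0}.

0.109

C_A = C_{A0}(1−X) = 1.727 mol·L⁻¹.
Along a PFR/batch, dC_R/dC_A = −r_R/(r_R+r_S) = −k₁/(k₁+k₂·C_A).
Integrating from C_{A0} to C_A: C_R = (0.167/0.267)·ln[(0.167+0.267·5.08)/(0.167+0.267·1.73)] = 0.6255·ln(1.523/0.6282) = 0.5541 mol·L⁻¹.
Y_R = C_R/C_{A0} = 0.5541/5.08 = 0.109.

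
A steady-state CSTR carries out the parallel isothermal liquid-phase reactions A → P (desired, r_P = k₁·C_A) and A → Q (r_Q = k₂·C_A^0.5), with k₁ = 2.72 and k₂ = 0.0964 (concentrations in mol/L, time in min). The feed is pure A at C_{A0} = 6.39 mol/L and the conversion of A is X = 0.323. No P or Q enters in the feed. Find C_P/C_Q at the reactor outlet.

58.7

Exit C_A = C_{A0}(1−X) = 6.39×0.677 = 4.326 mol/L.
A CSTR operates uniformly at the exit composition, giving r_P = 11.77 and r_Q = 0.2005 (each k·C_A^n at C_A = 4.326).
Overall selectivity = C_P/C_Q = r_Pτ/(r_Qτ) = r_P/r_Q = 58.7.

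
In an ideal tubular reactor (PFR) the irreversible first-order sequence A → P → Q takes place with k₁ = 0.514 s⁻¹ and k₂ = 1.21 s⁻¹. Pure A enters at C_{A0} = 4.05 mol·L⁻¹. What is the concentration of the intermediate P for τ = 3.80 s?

Solving the coupled first-order balances gives C_P(τ) = [k₁/(k₂−k₁)]·C_{A0}·(e^(−k₁τ) − e^(−k₂τ)).
e^(−k₁τ) = e^(−0.514×3.80) = e^(−1.953) = 0.1418; e^(−k₂τ) = e^(−4.598) = 0.01007.
C_P = 0.514×4.05/(1.21−0.514) × (0.1418−0.01007) = 2.991×0.1317 = 0.3941 mol·L⁻¹.

0.394 mol·L⁻¹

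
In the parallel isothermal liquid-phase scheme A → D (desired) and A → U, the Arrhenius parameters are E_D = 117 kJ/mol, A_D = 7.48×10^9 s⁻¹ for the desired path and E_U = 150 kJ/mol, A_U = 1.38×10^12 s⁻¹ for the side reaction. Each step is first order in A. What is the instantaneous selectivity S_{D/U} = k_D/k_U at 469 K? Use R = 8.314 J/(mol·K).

25.7

k_D/k_U = (A_D/A_U)·exp[−(E_D−E_U)/(RT)] = (A_D/A_U)·exp[(E_U−E_D)/(RT)].
(E_U−E_D)/(RT) = (150−117)×10³/(8.314×469) = 33000/3899 = 8.463.
k_D/k_U = (7.48×10^9/1.38×10^12)·exp(8.463) = 0.005420 × 4737 = 25.7.
Since E_D < E_U, lowering the temperature improves selectivity toward D.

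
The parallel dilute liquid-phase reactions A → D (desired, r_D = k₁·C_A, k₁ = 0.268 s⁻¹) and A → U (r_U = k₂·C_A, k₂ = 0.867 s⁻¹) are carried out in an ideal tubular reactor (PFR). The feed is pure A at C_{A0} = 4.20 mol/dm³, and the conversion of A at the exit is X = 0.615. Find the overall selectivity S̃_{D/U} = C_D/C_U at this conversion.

0.309

C_A = C_{A0}(1−X) = 1.617 mol/dm³.
Both paths are first order in A, so the instantaneous fraction to D is constant: dC_D/d(−C_A) = k₁/(k₁+k₂) = 0.2361.
C_D = 0.2361·(C_{A0}−C_A) = 0.2361×2.583 = 0.610 mol/dm³.
C_U = (C_{A0}−C_A)−C_D = 1.973 mol/dm³; S̃_{D/U} = 0.6099/1.973 = 0.309.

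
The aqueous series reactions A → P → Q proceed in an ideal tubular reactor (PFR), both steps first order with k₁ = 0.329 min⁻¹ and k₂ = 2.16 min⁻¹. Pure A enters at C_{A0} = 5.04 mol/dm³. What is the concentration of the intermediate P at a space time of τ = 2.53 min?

0.390 mol/dm³

Solving the coupled first-order balances gives C_P(τ) = [k₁/(k₂−k₁)]·C_{A0}·(e^(−k₁τ) − e^(−k₂τ)).
e^(−k₁τ) = e^(−0.329×2.53) = e^(−0.8324) = 0.4350; e^(−k₂τ) = e^(−5.465) = 0.004233.
C_P = 0.329×5.04/(2.16−0.329) × (0.4350−0.004233) = 0.9056×0.4308 = 0.3901 mol/dm³.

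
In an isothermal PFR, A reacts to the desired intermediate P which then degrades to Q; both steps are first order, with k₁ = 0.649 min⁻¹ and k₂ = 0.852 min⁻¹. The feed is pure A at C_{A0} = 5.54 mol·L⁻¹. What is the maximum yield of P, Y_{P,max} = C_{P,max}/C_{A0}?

0.319

Evaluating C_P at τ_opt = ln(k₂/k₁)/(k₂−k₁) gives C_{P,max}/C_{A0} = (k₁/k₂)^[k₂/(k₂−k₁)].
= (0.649/0.852)^(0.852/(0.852−0.649)) = (0.7617)^(4.197) = 0.3191.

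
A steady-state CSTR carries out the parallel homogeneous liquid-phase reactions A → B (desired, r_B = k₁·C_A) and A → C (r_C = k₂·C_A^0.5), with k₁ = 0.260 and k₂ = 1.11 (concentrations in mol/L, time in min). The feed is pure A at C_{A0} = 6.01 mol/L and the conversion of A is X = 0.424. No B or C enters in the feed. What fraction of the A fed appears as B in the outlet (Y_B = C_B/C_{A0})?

0.129

Exit C_A = C_{A0}(1−X) = 6.01×0.576 = 3.462 mol/L.
A CSTR operates uniformly at the exit composition, giving r_B = 0.9001 and r_C = 2.065 (each k·C_A^n at C_A = 3.462).
Fraction of consumed A going to B: r_B/(r_B+r_C) = 0.3035.
C_B = 0.3035·C_{A0}·X = 0.3035×6.01×0.424 = 0.773 mol/L; Y_B = C_B/C_{A0} = 0.129.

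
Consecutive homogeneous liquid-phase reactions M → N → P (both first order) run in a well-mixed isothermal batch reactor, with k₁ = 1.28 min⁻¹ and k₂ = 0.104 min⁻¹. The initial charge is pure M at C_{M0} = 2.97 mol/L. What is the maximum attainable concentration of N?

2.38 mol/L

Evaluating C_N at t_opt = ln(k₂/k₁)/(k₂−k₁) gives C_{N,max}/C_{M0} = (k₁/k₂)^[k₂/(k₂−k₁)].
= (1.28/0.104)^(0.104/(0.104−1.28)) = (12.31)^(-0.08844) = 0.8009.
C_{N,max} = 0.8009×2.97 = 2.38 mol/L.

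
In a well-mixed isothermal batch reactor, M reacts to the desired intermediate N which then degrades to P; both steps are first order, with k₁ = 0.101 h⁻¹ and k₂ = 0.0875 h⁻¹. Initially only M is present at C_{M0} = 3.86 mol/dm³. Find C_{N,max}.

1.52 mol/dm³

Evaluating C_N at t_opt = ln(k₂/k₁)/(k₂−k₁) gives C_{N,max}/C_{M0} = (k₁/k₂)^[k₂/(k₂−k₁)].
= (0.101/0.0875)^(0.0875/(0.0875−0.101)) = (1.154)^(-6.481) = 0.3946.
C_{N,max} = 0.3946×3.86 = 1.52 mol/dm³.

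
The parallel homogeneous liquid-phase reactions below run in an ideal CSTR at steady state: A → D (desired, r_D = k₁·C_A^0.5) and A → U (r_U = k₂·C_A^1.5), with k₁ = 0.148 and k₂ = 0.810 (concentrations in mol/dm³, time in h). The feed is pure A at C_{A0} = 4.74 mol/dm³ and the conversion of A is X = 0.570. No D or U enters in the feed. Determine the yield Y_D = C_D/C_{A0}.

0.0469

Exit C_A = C_{A0}(1−X) = 4.74×0.430 = 2.038 mol/dm³.
In a CSTR the entire volume is at exit conditions, so r_D = 0.148×2.038^0.5 = 0.2113 and r_U = 0.810×2.038^1.5 = 2.357.
Fraction of consumed A going to D: r_D/(r_D+r_U) = 0.08227.
C_D = 0.08227·C_{A0}·X = 0.08227×4.74×0.570 = 0.222 mol/dm³; Y_D = C_D/C_{A0} = 0.0469.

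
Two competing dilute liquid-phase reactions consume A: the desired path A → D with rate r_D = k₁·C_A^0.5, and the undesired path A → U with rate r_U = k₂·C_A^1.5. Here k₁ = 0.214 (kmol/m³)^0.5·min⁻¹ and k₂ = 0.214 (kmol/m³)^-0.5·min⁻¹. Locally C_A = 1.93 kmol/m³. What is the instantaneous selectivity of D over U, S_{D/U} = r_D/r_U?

0.518

S_{D/U} = r_D/r_U = (k₁·C_A^0.5)/(k₂·C_A^1.5) = (k₁/k₂)·C_A⁻¹.
= (0.214×1.930^0.5) / (0.214×1.930^1.5) = 0.2973/0.5738 = 0.518.
The undesired path is higher order in A, so low C_A (CSTR or dilute feed) favours D.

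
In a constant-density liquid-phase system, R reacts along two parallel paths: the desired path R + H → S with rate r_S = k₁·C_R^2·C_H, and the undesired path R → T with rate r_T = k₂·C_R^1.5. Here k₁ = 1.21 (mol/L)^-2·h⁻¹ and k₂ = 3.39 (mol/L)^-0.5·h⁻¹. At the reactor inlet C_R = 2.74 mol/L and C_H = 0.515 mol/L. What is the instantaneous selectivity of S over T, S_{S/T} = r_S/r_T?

S_{S/T} = r_S/r_T = (k₁·C_R^2·C_H)/(k₂·C_R^1.5) = (k₁/k₂)·C_R^0.5·C_H.
= (1.21×2.740^2×0.5150) / (3.39×2.740^1.5) = 4.678/15.38 = 0.304.

0.304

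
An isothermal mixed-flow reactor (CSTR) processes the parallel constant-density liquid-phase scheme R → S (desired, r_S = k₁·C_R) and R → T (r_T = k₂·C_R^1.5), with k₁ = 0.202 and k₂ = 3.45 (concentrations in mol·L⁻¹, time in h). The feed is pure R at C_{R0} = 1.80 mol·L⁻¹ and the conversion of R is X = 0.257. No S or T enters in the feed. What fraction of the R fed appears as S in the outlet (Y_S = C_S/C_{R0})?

Exit C_R = C_{R0}(1−X) = 1.80×0.743 = 1.337 mol·L⁻¹.
A CSTR operates uniformly at the exit composition, giving r_S = 0.2702 and r_T = 5.336 (each k·C_R^n at C_R = 1.337).
Fraction of consumed R going to S: r_S/(r_S+r_T) = 0.04819.
C_S = 0.04819·C_{R0}·X = 0.04819×1.80×0.257 = 0.0223 mol·L⁻¹; Y_S = C_S/C_{R0} = 0.0124.

0.0124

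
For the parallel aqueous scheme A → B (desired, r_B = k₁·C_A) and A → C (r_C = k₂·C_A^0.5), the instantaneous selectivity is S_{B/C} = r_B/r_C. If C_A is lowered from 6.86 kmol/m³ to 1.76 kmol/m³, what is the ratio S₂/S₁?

S_{B/C} = (k₁/k₂)·C_A^0.5, so S₂/S₁ = (C_{A,2}/C_{A,1})^0.5.
= (1.76/6.86)^0.5 = (0.2566)^0.5 = 0.507.

0.507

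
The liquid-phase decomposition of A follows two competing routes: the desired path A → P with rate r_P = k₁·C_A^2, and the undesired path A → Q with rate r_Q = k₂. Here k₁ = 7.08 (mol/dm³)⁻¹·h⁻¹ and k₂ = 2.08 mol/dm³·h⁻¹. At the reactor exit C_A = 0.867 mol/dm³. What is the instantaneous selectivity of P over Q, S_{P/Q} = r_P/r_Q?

2.56

S_{P/Q} = r_P/r_Q = (k₁·C_A^2)/(k₂) = (k₁/k₂)·C_A^2.
= (7.08×0.8670^2) / (2.08) = 5.322/2.080 = 2.56.
Since the desired path is higher order in A, keeping C_A high (PFR or concentrated feed) favours P.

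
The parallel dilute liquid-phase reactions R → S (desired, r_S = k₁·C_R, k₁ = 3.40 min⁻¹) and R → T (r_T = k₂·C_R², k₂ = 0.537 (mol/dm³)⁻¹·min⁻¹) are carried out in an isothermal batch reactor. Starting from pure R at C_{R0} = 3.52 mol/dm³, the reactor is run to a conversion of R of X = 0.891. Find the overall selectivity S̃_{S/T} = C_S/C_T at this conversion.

C_R = C_{R0}(1−X) = 0.3837 mol/dm³.
Along a PFR/batch, dC_S/dC_R = −r_S/(r_S+r_T) = −k₁/(k₁+k₂·C_R).
Integrating from C_{R0} to C_R: C_S = (3.40/0.537)·ln[(3.40+0.537·3.52)/(3.40+0.537·0.384)] = 6.331·ln(5.290/3.606) = 2.427 mol/dm³.
C_T = (C_{R0}−C_R)−C_S = 0.7098 mol/dm³; S̃_{S/T} = 2.427/0.7098 = 3.42.

3.42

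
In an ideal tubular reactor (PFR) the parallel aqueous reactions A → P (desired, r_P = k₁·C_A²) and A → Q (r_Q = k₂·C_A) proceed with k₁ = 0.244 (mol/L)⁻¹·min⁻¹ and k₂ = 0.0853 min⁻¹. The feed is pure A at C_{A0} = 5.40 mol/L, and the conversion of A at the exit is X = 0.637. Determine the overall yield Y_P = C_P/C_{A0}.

0.578

C_A = C_{A0}(1−X) = 1.960 mol/L.
Along a PFR/batch, dC_Q/dC_A = −r_Q/(r_P+r_Q) = −k₂/(k₂+k₁·C_A).
Integrating from C_{A0} to C_A: C_Q = (0.0853/0.244)·ln[(0.0853+0.244·5.40)/(0.0853+0.244·1.96)] = 0.3496·ln(1.403/0.5636) = 0.3188 mol/L.
Then C_P = (C_{A0}−C_A) − C_Q = 3.440 − 0.3188 = 3.121 mol/L.
Y_P = C_P/C_{A0} = 3.121/5.40 = 0.578.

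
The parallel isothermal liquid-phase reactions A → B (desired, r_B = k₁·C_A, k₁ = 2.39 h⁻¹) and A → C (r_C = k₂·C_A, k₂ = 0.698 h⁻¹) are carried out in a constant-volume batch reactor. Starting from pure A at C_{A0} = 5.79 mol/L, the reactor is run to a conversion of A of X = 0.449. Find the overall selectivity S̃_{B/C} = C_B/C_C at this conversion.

3.42

C_A = C_{A0}(1−X) = 3.190 mol/L.
Both paths are first order in A, so the instantaneous fraction to B is constant: dC_B/d(−C_A) = k₁/(k₁+k₂) = 0.7740.
C_B = 0.7740·(C_{A0}−C_A) = 0.7740×2.600 = 2.01 mol/L.
C_C = (C_{A0}−C_A)−C_B = 0.5876 mol/L; S̃_{B/C} = 2.012/0.5876 = 3.42.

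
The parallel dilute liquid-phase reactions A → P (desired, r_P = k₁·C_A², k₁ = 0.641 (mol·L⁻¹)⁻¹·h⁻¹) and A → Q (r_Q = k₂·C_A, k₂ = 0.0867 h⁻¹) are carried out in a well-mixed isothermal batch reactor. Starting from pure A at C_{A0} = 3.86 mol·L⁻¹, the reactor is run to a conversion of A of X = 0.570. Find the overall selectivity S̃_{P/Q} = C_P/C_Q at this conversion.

19.3

C_A = C_{A0}(1−X) = 1.660 mol·L⁻¹.
Along a PFR/batch, dC_Q/dC_A = −r_Q/(r_P+r_Q) = −k₂/(k₂+k₁·C_A).
Integrating from C_{A0} to C_A: C_Q = (0.0867/0.641)·ln[(0.0867+0.641·3.86)/(0.0867+0.641·1.66)] = 0.1353·ln(2.561/1.151) = 0.1082 mol·L⁻¹.
Then C_P = (C_{A0}−C_A) − C_Q = 2.200 − 0.1082 = 2.092 mol·L⁻¹.
S̃_{P/Q} = C_P/C_Q = 2.092/0.1082 = 19.3.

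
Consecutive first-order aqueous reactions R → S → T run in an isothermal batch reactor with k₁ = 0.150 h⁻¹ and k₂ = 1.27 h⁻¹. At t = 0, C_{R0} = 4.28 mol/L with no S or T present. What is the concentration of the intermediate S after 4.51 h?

For first-order series with pure R initially, C_S(t) = k₁C_{R0}/(k₂−k₁)·(e^(−k₁t) − e^(−k₂t)).
e^(−k₁t) = e^(−0.150×4.51) = e^(−0.6765) = 0.5084; e^(−k₂t) = e^(−5.728) = 0.003255.
C_S = 0.150×4.28/(1.27−0.150) × (0.5084−0.003255) = 0.5732×0.5051 = 0.2896 mol/L.

0.290 mol/L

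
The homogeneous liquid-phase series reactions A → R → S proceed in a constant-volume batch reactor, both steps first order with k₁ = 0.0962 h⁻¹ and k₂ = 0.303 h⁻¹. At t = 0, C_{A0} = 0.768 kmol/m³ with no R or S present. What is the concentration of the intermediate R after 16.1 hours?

For first-order series with pure A initially, C_R(t) = k₁C_{A0}/(k₂−k₁)·(e^(−k₁t) − e^(−k₂t)).
e^(−k₁t) = e^(−0.0962×16.1) = e^(−1.549) = 0.2125; e^(−k₂t) = e^(−4.878) = 0.007610.
C_R = 0.0962×0.768/(0.303−0.0962) × (0.2125−0.007610) = 0.3573×0.2049 = 0.07320 kmol/m³.

0.0732 kmol/m³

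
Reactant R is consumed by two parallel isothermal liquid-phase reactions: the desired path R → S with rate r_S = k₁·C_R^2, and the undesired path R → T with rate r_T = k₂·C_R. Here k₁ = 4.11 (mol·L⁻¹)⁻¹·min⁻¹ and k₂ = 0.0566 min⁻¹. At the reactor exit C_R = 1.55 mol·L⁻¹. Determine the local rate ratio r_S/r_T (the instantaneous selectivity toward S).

S_{S/T} = r_S/r_T = (k₁·C_R^2)/(k₂·C_R) = (k₁/k₂)·C_R.
= (4.11×1.550^2) / (0.0566×1.550) = 9.874/0.08773 = 113.

113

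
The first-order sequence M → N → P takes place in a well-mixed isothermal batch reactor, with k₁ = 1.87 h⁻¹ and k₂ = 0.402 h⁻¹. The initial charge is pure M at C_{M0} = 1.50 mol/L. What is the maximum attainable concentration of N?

0.985 mol/L

For a first-order series the maximum intermediate yield is C_{N,max}/C_{M0} = (k₁/k₂)^[k₂/(k₂−k₁)].
= (1.87/0.402)^(0.402/(0.402−1.87)) = (4.652)^(-0.2738) = 0.6564.
C_{N,max} = 0.6564×1.50 = 0.985 mol/L.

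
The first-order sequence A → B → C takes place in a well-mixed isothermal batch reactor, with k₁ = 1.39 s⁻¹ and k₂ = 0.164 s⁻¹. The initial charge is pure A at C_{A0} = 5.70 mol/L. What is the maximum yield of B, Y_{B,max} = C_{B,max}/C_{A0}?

At the optimum, C_{B,max}/C_{A0} = (k₁/k₂)^[k₂/(k₂−k₁)].
= (1.39/0.164)^(0.164/(0.164−1.39)) = (8.476)^(-0.1338) = 0.7513.

0.751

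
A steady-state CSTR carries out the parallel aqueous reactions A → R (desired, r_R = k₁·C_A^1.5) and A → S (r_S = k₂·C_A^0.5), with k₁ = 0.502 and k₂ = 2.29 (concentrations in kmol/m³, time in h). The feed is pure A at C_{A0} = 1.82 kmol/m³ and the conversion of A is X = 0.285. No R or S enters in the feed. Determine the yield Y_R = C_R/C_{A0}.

Exit C_A = C_{A0}(1−X) = 1.82×0.715 = 1.301 kmol/m³.
A CSTR operates uniformly at the exit composition, giving r_R = 0.7452 and r_S = 2.612 (each k·C_A^n at C_A = 1.301).
Fraction of consumed A going to R: r_R/(r_R+r_S) = 0.2219.
C_R = 0.2219·C_{A0}·X = 0.2219×1.82×0.285 = 0.115 kmol/m³; Y_R = C_R/C_{A0} = 0.0633.

0.0633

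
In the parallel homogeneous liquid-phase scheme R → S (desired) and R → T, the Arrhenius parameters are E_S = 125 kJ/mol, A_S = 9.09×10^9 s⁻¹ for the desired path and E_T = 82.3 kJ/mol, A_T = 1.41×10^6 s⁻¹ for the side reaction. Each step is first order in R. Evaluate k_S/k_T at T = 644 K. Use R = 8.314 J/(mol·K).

2.22

With equal orders, S_{S/T} = k_S/k_T = (A_S/A_T)·exp[(E_T−E_S)/(RT)].
(E_T−E_S)/(RT) = (82.3−125)×10³/(8.314×644) = -42700/5354 = -7.975.
k_S/k_T = (9.09×10^9/1.41×10^6)·exp(-7.975) = 6447 × 3.439×10^-4 = 2.22.
Since E_S > E_T, raising the temperature improves selectivity toward S.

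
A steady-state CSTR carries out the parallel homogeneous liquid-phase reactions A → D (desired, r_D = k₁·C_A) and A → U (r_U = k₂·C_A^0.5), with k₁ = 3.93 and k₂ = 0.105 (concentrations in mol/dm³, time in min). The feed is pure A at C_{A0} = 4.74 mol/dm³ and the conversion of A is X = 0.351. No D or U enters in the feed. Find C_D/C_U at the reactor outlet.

65.6

Exit C_A = C_{A0}(1−X) = 4.74×0.649 = 3.076 mol/dm³.
A CSTR operates uniformly at the exit composition, giving r_D = 12.09 and r_U = 0.1842 (each k·C_A^n at C_A = 3.076).
Overall selectivity = C_D/C_U = r_Dτ/(r_Uτ) = r_D/r_U = 65.6.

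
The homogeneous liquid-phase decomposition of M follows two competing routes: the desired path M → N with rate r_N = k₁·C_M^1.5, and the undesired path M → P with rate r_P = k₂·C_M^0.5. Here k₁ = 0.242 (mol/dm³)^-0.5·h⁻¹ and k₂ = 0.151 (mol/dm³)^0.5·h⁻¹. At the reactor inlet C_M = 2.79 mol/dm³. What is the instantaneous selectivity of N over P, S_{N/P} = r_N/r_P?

S_{N/P} = r_N/r_P = (k₁·C_M^1.5)/(k₂·C_M^0.5) = (k₁/k₂)·C_M.
= (0.242×2.790^1.5) / (0.151×2.790^0.5) = 1.128/0.2522 = 4.47.

4.47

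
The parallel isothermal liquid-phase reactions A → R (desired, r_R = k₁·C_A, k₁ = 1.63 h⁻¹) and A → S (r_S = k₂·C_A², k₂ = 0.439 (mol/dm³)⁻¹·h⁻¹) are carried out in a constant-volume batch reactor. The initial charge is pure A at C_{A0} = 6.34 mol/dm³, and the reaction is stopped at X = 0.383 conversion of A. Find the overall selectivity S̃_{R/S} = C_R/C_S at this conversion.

0.732

C_A = C_{A0}(1−X) = 3.912 mol/dm³.
Along a PFR/batch, dC_R/dC_A = −r_R/(r_R+r_S) = −k₁/(k₁+k₂·C_A).
Integrating from C_{A0} to C_A: C_R = (1.63/0.439)·ln[(1.63+0.439·6.34)/(1.63+0.439·3.91)] = 3.713·ln(4.413/3.347) = 1.027 mol/dm³.
C_S = (C_{A0}−C_A)−C_R = 1.402 mol/dm³; S̃_{R/S} = 1.027/1.402 = 0.732.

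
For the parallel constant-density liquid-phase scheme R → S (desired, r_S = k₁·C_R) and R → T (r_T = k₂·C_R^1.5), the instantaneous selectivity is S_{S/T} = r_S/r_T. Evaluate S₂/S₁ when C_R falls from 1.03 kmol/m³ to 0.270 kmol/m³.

S_{S/T} = (k₁/k₂)·C_R^-0.5, so S₂/S₁ = (C_{R,2}/C_{R,1})^-0.5.
= (0.270/1.03)^(-0.5) = (0.2621)^(-0.5) = 1.95.

1.95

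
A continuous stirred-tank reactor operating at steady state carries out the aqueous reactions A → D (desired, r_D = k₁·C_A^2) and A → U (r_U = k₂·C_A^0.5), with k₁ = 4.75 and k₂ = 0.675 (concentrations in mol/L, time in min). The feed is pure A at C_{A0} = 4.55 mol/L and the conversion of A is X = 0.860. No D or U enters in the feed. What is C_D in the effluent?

3.06 mol/L

Exit C_A = C_{A0}(1−X) = 4.55×0.140 = 0.6370 mol/L.
In a CSTR the entire volume is at exit conditions, so r_D = 4.75×0.6370^2 = 1.927 and r_U = 0.675×0.6370^0.5 = 0.5387.
Fraction of consumed A going to D: r_D/(r_D+r_U) = 0.7815.
C_D = 0.7815·C_{A0}·X = 0.7815×4.55×0.860 = 3.06 mol/L.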